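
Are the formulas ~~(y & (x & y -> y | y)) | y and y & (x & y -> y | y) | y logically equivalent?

x | y || φ | ψ
T | T || T | T
T | F || F | F
F | T || T | T
F | F || F | F
The columns for φ and ψ agree on every row, so they are logically equivalent.

equivalent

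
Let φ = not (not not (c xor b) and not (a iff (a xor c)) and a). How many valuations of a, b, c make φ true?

7

a | b | c || φ
1 | 1 | 1 || 1
1 | 1 | 0 || 1
1 | 0 | 1 || 0
1 | 0 | 0 || 1
0 | 1 | 1 || 1
0 | 1 | 0 || 1
0 | 0 | 1 || 1
0 | 0 | 0 || 1
The formula is true on 7 of the 8 rows.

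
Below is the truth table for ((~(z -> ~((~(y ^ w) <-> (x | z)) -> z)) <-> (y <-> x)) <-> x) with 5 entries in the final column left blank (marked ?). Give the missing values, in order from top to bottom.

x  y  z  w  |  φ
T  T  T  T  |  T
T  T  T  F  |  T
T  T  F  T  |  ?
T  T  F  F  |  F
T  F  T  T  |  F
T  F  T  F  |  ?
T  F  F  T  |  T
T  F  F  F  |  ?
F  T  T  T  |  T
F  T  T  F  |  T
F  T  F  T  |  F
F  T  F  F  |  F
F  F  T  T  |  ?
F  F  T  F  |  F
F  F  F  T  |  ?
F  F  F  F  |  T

F, F, T, F, T

Row x=T, y=T, z=F, w=T: (~(z -> ~((~(y ^ w) <-> (x | z)) -> z)) <-> (y <-> x)) = F, so the formula = F.
Row x=T, y=F, z=T, w=F: (~(z -> ~((~(y ^ w) <-> (x | z)) -> z)) <-> (y <-> x)) = F, so the formula = F.
Row x=T, y=F, z=F, w=F: (~(z -> ~((~(y ^ w) <-> (x | z)) -> z)) <-> (y <-> x)) = T, so the formula = T.
Row x=F, y=F, z=T, w=T: (~(z -> ~((~(y ^ w) <-> (x | z)) -> z)) <-> (y <-> x)) = T, so the formula = F.
Row x=F, y=F, z=F, w=T: (~(z -> ~((~(y ^ w) <-> (x | z)) -> z)) <-> (y <-> x)) = F, so the formula = T.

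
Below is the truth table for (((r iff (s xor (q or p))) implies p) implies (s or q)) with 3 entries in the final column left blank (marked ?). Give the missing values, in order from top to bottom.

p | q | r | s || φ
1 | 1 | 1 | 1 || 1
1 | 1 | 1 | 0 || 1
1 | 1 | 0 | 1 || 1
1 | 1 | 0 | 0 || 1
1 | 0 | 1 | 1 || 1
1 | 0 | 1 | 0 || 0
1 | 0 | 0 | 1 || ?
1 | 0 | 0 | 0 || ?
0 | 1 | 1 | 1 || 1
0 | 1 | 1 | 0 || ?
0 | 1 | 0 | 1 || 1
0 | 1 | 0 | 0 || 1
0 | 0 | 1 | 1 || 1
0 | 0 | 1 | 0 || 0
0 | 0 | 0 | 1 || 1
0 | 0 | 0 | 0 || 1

1, 0, 1

Row p=1, q=0, r=0, s=1: ((r iff (s xor (q or p))) implies p) = 1, (s or q) = 1, so the formula = 1.
Row p=1, q=0, r=0, s=0: ((r iff (s xor (q or p))) implies p) = 1, (s or q) = 0, so the formula = 0.
Row p=0, q=1, r=1, s=0: ((r iff (s xor (q or p))) implies p) = 0, (s or q) = 1, so the formula = 1.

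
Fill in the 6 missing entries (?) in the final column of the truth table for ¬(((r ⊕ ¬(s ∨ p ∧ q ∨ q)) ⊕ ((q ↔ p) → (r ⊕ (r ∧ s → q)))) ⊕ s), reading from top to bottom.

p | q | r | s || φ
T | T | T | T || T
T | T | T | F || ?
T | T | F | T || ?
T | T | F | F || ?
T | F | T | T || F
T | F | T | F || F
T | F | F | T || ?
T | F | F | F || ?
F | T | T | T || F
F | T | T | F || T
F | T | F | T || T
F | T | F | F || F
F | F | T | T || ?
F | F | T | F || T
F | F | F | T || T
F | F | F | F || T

F, T, F, T, T, F

Row p=T, q=T, r=T, s=F: ((r ⊕ ¬(s ∨ p ∧ q ∨ q)) ⊕ ((q ↔ p) → (r ⊕ (r ∧ s → q)))) = T, (((r ⊕ ¬(s ∨ p ∧ q ∨ q)) ⊕ ((q ↔ p) → (r ⊕ (r ∧ s → q)))) ⊕ s) = T, so the formula = F.
Row p=T, q=T, r=F, s=T: ((r ⊕ ¬(s ∨ p ∧ q ∨ q)) ⊕ ((q ↔ p) → (r ⊕ (r ∧ s → q)))) = T, (((r ⊕ ¬(s ∨ p ∧ q ∨ q)) ⊕ ((q ↔ p) → (r ⊕ (r ∧ s → q)))) ⊕ s) = F, so the formula = T.
Row p=T, q=T, r=F, s=F: ((r ⊕ ¬(s ∨ p ∧ q ∨ q)) ⊕ ((q ↔ p) → (r ⊕ (r ∧ s → q)))) = T, (((r ⊕ ¬(s ∨ p ∧ q ∨ q)) ⊕ ((q ↔ p) → (r ⊕ (r ∧ s → q)))) ⊕ s) = T, so the formula = F.
Row p=T, q=F, r=F, s=T: ((r ⊕ ¬(s ∨ p ∧ q ∨ q)) ⊕ ((q ↔ p) → (r ⊕ (r ∧ s → q)))) = T, (((r ⊕ ¬(s ∨ p ∧ q ∨ q)) ⊕ ((q ↔ p) → (r ⊕ (r ∧ s → q)))) ⊕ s) = F, so the formula = T.
Row p=T, q=F, r=F, s=F: ((r ⊕ ¬(s ∨ p ∧ q ∨ q)) ⊕ ((q ↔ p) → (r ⊕ (r ∧ s → q)))) = F, (((r ⊕ ¬(s ∨ p ∧ q ∨ q)) ⊕ ((q ↔ p) → (r ⊕ (r ∧ s → q)))) ⊕ s) = F, so the formula = T.
Row p=F, q=F, r=T, s=T: ((r ⊕ ¬(s ∨ p ∧ q ∨ q)) ⊕ ((q ↔ p) → (r ⊕ (r ∧ s → q)))) = F, (((r ⊕ ¬(s ∨ p ∧ q ∨ q)) ⊕ ((q ↔ p) → (r ⊕ (r ∧ s → q)))) ⊕ s) = T, so the formula = F.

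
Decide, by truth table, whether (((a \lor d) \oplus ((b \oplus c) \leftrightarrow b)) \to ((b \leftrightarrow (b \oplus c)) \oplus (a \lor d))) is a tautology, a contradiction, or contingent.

tautology

a | b | c | d || (a \lor d) | (b \oplus c) | φ
T | T | T | T ||     T      |      F       | T
T | T | T | F ||     T      |      F       | T
T | T | F | T ||     T      |      T       | T
T | T | F | F ||     T      |      T       | T
T | F | T | T ||     T      |      T       | T
T | F | T | F ||     T      |      T       | T
T | F | F | T ||     T      |      F       | T
T | F | F | F ||     T      |      F       | T
F | T | T | T ||     T      |      F       | T
F | T | T | F ||     F      |      F       | T
F | T | F | T ||     T      |      T       | T
F | T | F | F ||     F      |      T       | T
F | F | T | T ||     T      |      T       | T
F | F | T | F ||     F      |      T       | T
F | F | F | T ||     T      |      F       | T
F | F | F | F ||     F      |      F       | T
Every row is T, so the formula is a tautology.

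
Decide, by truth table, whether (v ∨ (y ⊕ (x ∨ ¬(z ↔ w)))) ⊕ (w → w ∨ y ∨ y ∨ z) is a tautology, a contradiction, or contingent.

x  y  z  w  v  |  φ
T  T  T  T  T  |  F
T  T  T  T  F  |  T
T  T  T  F  T  |  F
T  T  T  F  F  |  T
T  T  F  T  T  |  F
T  T  F  T  F  |  T
T  T  F  F  T  |  F
T  T  F  F  F  |  T
T  F  T  T  T  |  F
T  F  T  T  F  |  F
T  F  T  F  T  |  F
T  F  T  F  F  |  F
T  F  F  T  T  |  F
T  F  F  T  F  |  F
T  F  F  F  T  |  F
T  F  F  F  F  |  F
F  T  T  T  T  |  F
F  T  T  T  F  |  F
F  T  T  F  T  |  F
F  T  T  F  F  |  T
F  T  F  T  T  |  F
F  T  F  T  F  |  T
F  T  F  F  T  |  F
F  T  F  F  F  |  F
F  F  T  T  T  |  F
F  F  T  T  F  |  T
F  F  T  F  T  |  F
F  F  T  F  F  |  F
F  F  F  T  T  |  F
F  F  F  T  F  |  F
F  F  F  F  T  |  F
F  F  F  F  F  |  T
8 of 32 rows are T, so the formula is contingent.

contingent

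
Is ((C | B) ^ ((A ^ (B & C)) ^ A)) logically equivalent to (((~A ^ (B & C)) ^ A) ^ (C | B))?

A | B | C || φ | ψ
1 | 1 | 1 || 0 | 1
1 | 1 | 0 || 1 | 0
1 | 0 | 1 || 1 | 0
1 | 0 | 0 || 0 | 1
0 | 1 | 1 || 0 | 1
0 | 1 | 0 || 1 | 0
0 | 0 | 1 || 1 | 0
0 | 0 | 0 || 0 | 1
The columns differ at A=1, B=1, C=1 (φ=0, ψ=1), so they are not equivalent.

not equivalent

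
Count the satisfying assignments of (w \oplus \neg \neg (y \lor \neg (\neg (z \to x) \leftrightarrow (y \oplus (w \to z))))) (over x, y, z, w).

x  y  z  w  |  (z \to x)  \neg (z \to x)  (w \to z)  (y \oplus (w \to z))  φ
T  T  T  T  |      T            F             T               F            F
T  T  T  F  |      T            F             T               F            T
T  T  F  T  |      T            F             F               T            F
T  T  F  F  |      T            F             T               F            T
T  F  T  T  |      T            F             T               T            F
T  F  T  F  |      T            F             T               T            T
T  F  F  T  |      T            F             F               F            T
T  F  F  F  |      T            F             T               T            T
F  T  T  T  |      F            T             T               F            F
F  T  T  F  |      F            T             T               F            T
F  T  F  T  |      T            F             F               T            F
F  T  F  F  |      T            F             T               F            T
F  F  T  T  |      F            T             T               T            T
F  F  T  F  |      F            T             T               T            F
F  F  F  T  |      T            F             F               F            T
F  F  F  F  |      T            F             T               T            T
The formula is true on 10 of the 16 rows.

10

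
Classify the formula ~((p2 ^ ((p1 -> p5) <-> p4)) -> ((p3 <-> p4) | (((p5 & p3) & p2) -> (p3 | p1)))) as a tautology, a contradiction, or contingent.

  p1     p2     p3     p4     p5   |    φ  
False  False  False  False  False  |  False
False  False  False  False   True  |  False
False  False  False   True  False  |  False
False  False  False   True   True  |  False
False  False   True  False  False  |  False
False  False   True  False   True  |  False
False  False   True   True  False  |  False
False  False   True   True   True  |  False
False   True  False  False  False  |  False
False   True  False  False   True  |  False
False   True  False   True  False  |  False
False   True  False   True   True  |  False
False   True   True  False  False  |  False
False   True   True  False   True  |  False
False   True   True   True  False  |  False
False   True   True   True   True  |  False
 True  False  False  False  False  |  False
 True  False  False  False   True  |  False
 True  False  False   True  False  |  False
 True  False  False   True   True  |  False
 True  False   True  False  False  |  False
 True  False   True  False   True  |  False
 True  False   True   True  False  |  False
 True  False   True   True   True  |  False
 True   True  False  False  False  |  False
 True   True  False  False   True  |  False
 True   True  False   True  False  |  False
 True   True  False   True   True  |  False
 True   True   True  False  False  |  False
 True   True   True  False   True  |  False
 True   True   True   True  False  |  False
 True   True   True   True   True  |  False
Every row is False, so the formula is a contradiction.

contradiction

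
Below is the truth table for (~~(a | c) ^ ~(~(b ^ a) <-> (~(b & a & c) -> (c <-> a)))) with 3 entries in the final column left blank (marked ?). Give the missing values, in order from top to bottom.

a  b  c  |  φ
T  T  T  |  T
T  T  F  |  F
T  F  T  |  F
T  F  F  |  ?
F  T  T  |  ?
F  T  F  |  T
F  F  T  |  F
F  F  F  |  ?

T, T, F

Row a=T, b=F, c=F: ~~(a | c) = T, ~(~(b ^ a) <-> (~(b & a & c) -> (c <-> a))) = F, so the formula = T.
Row a=F, b=T, c=T: ~~(a | c) = T, ~(~(b ^ a) <-> (~(b & a & c) -> (c <-> a))) = F, so the formula = T.
Row a=F, b=F, c=F: ~~(a | c) = F, ~(~(b ^ a) <-> (~(b & a & c) -> (c <-> a))) = F, so the formula = F.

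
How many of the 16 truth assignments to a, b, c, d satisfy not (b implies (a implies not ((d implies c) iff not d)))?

a | b | c | d || (d implies c) | not d | ((d implies c) iff not d) | φ
F | F | F | F ||       T       |   T   |             T             | F
F | F | F | T ||       F       |   F   |             T             | F
F | F | T | F ||       T       |   T   |             T             | F
F | F | T | T ||       T       |   F   |             F             | F
F | T | F | F ||       T       |   T   |             T             | F
F | T | F | T ||       F       |   F   |             T             | F
F | T | T | F ||       T       |   T   |             T             | F
F | T | T | T ||       T       |   F   |             F             | F
T | F | F | F ||       T       |   T   |             T             | F
T | F | F | T ||       F       |   F   |             T             | F
T | F | T | F ||       T       |   T   |             T             | F
T | F | T | T ||       T       |   F   |             F             | F
T | T | F | F ||       T       |   T   |             T             | T
T | T | F | T ||       F       |   F   |             T             | T
T | T | T | F ||       T       |   T   |             T             | T
T | T | T | T ||       T       |   F   |             F             | F
The formula is true on 3 of the 16 rows.

3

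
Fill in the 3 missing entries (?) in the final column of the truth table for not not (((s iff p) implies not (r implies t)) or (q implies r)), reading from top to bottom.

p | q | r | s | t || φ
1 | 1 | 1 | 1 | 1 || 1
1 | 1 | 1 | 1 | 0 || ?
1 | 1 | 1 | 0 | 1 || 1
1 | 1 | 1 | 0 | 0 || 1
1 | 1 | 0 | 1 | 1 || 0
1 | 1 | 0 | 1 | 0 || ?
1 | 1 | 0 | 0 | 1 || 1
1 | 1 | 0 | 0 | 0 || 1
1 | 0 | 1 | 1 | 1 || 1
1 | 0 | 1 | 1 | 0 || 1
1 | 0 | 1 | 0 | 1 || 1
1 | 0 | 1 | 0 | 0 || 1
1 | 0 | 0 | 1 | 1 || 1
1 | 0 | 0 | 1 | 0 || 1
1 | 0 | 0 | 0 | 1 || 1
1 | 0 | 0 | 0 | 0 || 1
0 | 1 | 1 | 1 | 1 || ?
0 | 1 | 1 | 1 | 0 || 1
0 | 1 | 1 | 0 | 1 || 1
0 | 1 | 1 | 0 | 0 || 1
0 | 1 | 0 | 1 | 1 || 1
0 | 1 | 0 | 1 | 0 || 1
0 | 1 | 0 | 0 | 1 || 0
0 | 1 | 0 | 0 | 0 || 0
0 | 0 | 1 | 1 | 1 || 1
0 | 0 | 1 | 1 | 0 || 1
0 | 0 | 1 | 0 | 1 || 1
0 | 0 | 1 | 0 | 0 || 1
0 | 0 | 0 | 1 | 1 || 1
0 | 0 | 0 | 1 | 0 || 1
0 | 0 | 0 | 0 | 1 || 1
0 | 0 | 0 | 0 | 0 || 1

Row p=1, q=1, r=1, s=1, t=0: (((s iff p) implies not (r implies t)) or (q implies r)) = 1, not (((s iff p) implies not (r implies t)) or (q implies r)) = 0, so the formula = 1.
Row p=1, q=1, r=0, s=1, t=0: (((s iff p) implies not (r implies t)) or (q implies r)) = 0, not (((s iff p) implies not (r implies t)) or (q implies r)) = 1, so the formula = 0.
Row p=0, q=1, r=1, s=1, t=1: (((s iff p) implies not (r implies t)) or (q implies r)) = 1, not (((s iff p) implies not (r implies t)) or (q implies r)) = 0, so the formula = 1.

1, 0, 1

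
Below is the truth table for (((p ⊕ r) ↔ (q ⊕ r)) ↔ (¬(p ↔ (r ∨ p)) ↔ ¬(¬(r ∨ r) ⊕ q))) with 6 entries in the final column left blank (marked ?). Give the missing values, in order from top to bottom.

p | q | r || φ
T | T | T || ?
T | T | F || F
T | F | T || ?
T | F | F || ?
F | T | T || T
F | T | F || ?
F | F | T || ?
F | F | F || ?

T, T, F, T, T, T

Row p=T, q=T, r=T: ((p ⊕ r) ↔ (q ⊕ r)) = T, (¬(p ↔ (r ∨ p)) ↔ ¬(¬(r ∨ r) ⊕ q)) = T, so the formula = T.
Row p=T, q=F, r=T: ((p ⊕ r) ↔ (q ⊕ r)) = F, (¬(p ↔ (r ∨ p)) ↔ ¬(¬(r ∨ r) ⊕ q)) = F, so the formula = T.
Row p=T, q=F, r=F: ((p ⊕ r) ↔ (q ⊕ r)) = F, (¬(p ↔ (r ∨ p)) ↔ ¬(¬(r ∨ r) ⊕ q)) = T, so the formula = F.
Row p=F, q=T, r=F: ((p ⊕ r) ↔ (q ⊕ r)) = F, (¬(p ↔ (r ∨ p)) ↔ ¬(¬(r ∨ r) ⊕ q)) = F, so the formula = T.
Row p=F, q=F, r=T: ((p ⊕ r) ↔ (q ⊕ r)) = T, (¬(p ↔ (r ∨ p)) ↔ ¬(¬(r ∨ r) ⊕ q)) = T, so the formula = T.
Row p=F, q=F, r=F: ((p ⊕ r) ↔ (q ⊕ r)) = T, (¬(p ↔ (r ∨ p)) ↔ ¬(¬(r ∨ r) ⊕ q)) = T, so the formula = T.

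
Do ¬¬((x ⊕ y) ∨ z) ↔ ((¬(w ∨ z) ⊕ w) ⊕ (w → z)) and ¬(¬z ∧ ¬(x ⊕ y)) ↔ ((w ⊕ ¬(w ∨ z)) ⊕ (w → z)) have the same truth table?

equivalent

x  y  z  w  |  φ  ψ
0  0  0  0  |  1  1
0  0  0  1  |  0  0
0  0  1  0  |  1  1
0  0  1  1  |  0  0
0  1  0  0  |  0  0
0  1  0  1  |  1  1
0  1  1  0  |  1  1
0  1  1  1  |  0  0
1  0  0  0  |  0  0
1  0  0  1  |  1  1
1  0  1  0  |  1  1
1  0  1  1  |  0  0
1  1  0  0  |  1  1
1  1  0  1  |  0  0
1  1  1  0  |  1  1
1  1  1  1  |  0  0
The columns for φ and ψ agree on every row, so they are logically equivalent.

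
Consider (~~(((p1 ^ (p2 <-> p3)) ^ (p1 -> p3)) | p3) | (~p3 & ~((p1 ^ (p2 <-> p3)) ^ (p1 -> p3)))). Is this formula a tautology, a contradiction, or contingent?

tautology

p1 | p2 | p3 | φ
-- | -- | -- | -
T  | T  | T  | T
T  | T  | F  | T
T  | F  | T  | T
T  | F  | F  | T
F  | T  | T  | T
F  | T  | F  | T
F  | F  | T  | T
F  | F  | F  | T
Every row is T, so the formula is a tautology.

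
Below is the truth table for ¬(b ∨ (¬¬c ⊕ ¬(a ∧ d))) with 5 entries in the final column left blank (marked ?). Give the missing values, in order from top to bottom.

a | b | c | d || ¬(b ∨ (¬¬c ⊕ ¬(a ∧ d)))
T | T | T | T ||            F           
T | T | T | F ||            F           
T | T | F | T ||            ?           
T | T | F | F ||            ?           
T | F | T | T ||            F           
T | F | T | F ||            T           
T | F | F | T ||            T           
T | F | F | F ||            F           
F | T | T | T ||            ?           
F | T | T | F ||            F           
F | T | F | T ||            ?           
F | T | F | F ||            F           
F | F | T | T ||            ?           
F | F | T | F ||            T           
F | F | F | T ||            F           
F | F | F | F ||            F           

Row a=T, b=T, c=F, d=T: (¬¬c ⊕ ¬(a ∧ d)) = F, (b ∨ (¬¬c ⊕ ¬(a ∧ d))) = T, so ¬(b ∨ (¬¬c ⊕ ¬(a ∧ d))) = F.
Row a=T, b=T, c=F, d=F: (¬¬c ⊕ ¬(a ∧ d)) = T, (b ∨ (¬¬c ⊕ ¬(a ∧ d))) = T, so ¬(b ∨ (¬¬c ⊕ ¬(a ∧ d))) = F.
Row a=F, b=T, c=T, d=T: (¬¬c ⊕ ¬(a ∧ d)) = F, (b ∨ (¬¬c ⊕ ¬(a ∧ d))) = T, so ¬(b ∨ (¬¬c ⊕ ¬(a ∧ d))) = F.
Row a=F, b=T, c=F, d=T: (¬¬c ⊕ ¬(a ∧ d)) = T, (b ∨ (¬¬c ⊕ ¬(a ∧ d))) = T, so ¬(b ∨ (¬¬c ⊕ ¬(a ∧ d))) = F.
Row a=F, b=F, c=T, d=T: (¬¬c ⊕ ¬(a ∧ d)) = F, (b ∨ (¬¬c ⊕ ¬(a ∧ d))) = F, so ¬(b ∨ (¬¬c ⊕ ¬(a ∧ d))) = T.

F, F, F, F, T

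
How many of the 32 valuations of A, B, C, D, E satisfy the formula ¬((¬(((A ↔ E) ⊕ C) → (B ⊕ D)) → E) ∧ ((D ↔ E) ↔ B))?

16

A  B  C  D  E  |  φ
0  0  0  0  0  |  1
0  0  0  0  1  |  0
0  0  0  1  0  |  0
0  0  0  1  1  |  1
0  0  1  0  0  |  1
0  0  1  0  1  |  0
0  0  1  1  0  |  0
0  0  1  1  1  |  1
0  1  0  0  0  |  0
0  1  0  0  1  |  1
0  1  0  1  0  |  1
0  1  0  1  1  |  0
0  1  1  0  0  |  0
0  1  1  0  1  |  1
0  1  1  1  0  |  1
0  1  1  1  1  |  0
1  0  0  0  0  |  1
1  0  0  0  1  |  0
1  0  0  1  0  |  0
1  0  0  1  1  |  1
1  0  1  0  0  |  1
1  0  1  0  1  |  0
1  0  1  1  0  |  0
1  0  1  1  1  |  1
1  1  0  0  0  |  0
1  1  0  0  1  |  1
1  1  0  1  0  |  1
1  1  0  1  1  |  0
1  1  1  0  0  |  0
1  1  1  0  1  |  1
1  1  1  1  0  |  1
1  1  1  1  1  |  0
The formula is true on 16 of the 32 rows.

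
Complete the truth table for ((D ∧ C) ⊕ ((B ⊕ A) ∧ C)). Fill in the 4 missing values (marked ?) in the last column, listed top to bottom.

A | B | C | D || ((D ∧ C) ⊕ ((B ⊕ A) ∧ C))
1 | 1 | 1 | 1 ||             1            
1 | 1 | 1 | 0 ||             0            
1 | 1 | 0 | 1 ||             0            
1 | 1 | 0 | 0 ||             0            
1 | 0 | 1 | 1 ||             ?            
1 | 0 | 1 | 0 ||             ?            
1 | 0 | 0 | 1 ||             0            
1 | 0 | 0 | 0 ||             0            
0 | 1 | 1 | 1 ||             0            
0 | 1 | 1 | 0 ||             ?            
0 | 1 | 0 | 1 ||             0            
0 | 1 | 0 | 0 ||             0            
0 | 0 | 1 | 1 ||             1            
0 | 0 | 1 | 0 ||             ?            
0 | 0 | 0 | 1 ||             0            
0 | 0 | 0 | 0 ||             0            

0, 1, 1, 0

Row A=1, B=0, C=1, D=1: (D ∧ C) = 1, ((B ⊕ A) ∧ C) = 1, so ((D ∧ C) ⊕ ((B ⊕ A) ∧ C)) = 0.
Row A=1, B=0, C=1, D=0: (D ∧ C) = 0, ((B ⊕ A) ∧ C) = 1, so ((D ∧ C) ⊕ ((B ⊕ A) ∧ C)) = 1.
Row A=0, B=1, C=1, D=0: (D ∧ C) = 0, ((B ⊕ A) ∧ C) = 1, so ((D ∧ C) ⊕ ((B ⊕ A) ∧ C)) = 1.
Row A=0, B=0, C=1, D=0: (D ∧ C) = 0, ((B ⊕ A) ∧ C) = 0, so ((D ∧ C) ⊕ ((B ⊕ A) ∧ C)) = 0.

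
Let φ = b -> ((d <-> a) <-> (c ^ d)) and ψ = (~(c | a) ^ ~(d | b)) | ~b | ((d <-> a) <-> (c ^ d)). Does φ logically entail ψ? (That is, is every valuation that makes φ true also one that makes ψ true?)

a  b  c  d  |  φ  ψ
1  1  1  1  |  0  0
1  1  1  0  |  0  0
1  1  0  1  |  1  1
1  1  0  0  |  1  1
1  0  1  1  |  1  1
1  0  1  0  |  1  1
1  0  0  1  |  1  1
1  0  0  0  |  1  1
0  1  1  1  |  1  1
0  1  1  0  |  1  1
0  1  0  1  |  0  1
0  1  0  0  |  0  1
0  0  1  1  |  1  1
0  0  1  0  |  1  1
0  0  0  1  |  1  1
0  0  0  0  |  1  1
In every row where φ is true, ψ is also true, so φ ⊨ ψ.

yes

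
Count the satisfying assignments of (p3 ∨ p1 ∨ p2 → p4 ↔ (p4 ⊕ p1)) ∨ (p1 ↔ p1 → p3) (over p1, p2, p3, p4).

p1  p2  p3  p4  |  (p3 ∨ p1 ∨ p2)  ((p3 ∨ p1 ∨ p2) → p4)  (p4 ⊕ p1)  (p1 → p3)  (p1 ↔ (p1 → p3))  φ
0   0   0   0   |        0                   1                0          1             0          0
0   0   0   1   |        0                   1                1          1             0          1
0   0   1   0   |        1                   0                0          1             0          1
0   0   1   1   |        1                   1                1          1             0          1
0   1   0   0   |        1                   0                0          1             0          1
0   1   0   1   |        1                   1                1          1             0          1
0   1   1   0   |        1                   0                0          1             0          1
0   1   1   1   |        1                   1                1          1             0          1
1   0   0   0   |        1                   0                1          0             0          0
1   0   0   1   |        1                   1                0          0             0          0
1   0   1   0   |        1                   0                1          1             1          1
1   0   1   1   |        1                   1                0          1             1          1
1   1   0   0   |        1                   0                1          0             0          0
1   1   0   1   |        1                   1                0          0             0          0
1   1   1   0   |        1                   0                1          1             1          1
1   1   1   1   |        1                   1                0          1             1          1
The formula is true on 11 of the 16 rows.

11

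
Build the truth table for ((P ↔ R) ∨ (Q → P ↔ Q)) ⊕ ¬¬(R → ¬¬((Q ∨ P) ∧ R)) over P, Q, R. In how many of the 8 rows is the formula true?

2

P  Q  R  |  (P ↔ R)  (Q → P)  ((Q → P) ↔ Q)  ((P ↔ R) ∨ ((Q → P) ↔ Q))  (Q ∨ P)  ((Q ∨ P) ∧ R)  ¬((Q ∨ P) ∧ R)  ¬¬((Q ∨ P) ∧ R)  (R → ¬¬((Q ∨ P) ∧ R))  ¬(R → ¬¬((Q ∨ P) ∧ R))  ¬¬(R → ¬¬((Q ∨ P) ∧ R))  φ
T  T  T  |     T        T           T                    T                 T           T              F                T                   T                      F                        T             F
T  T  F  |     F        T           T                    T                 T           F              T                F                   T                      F                        T             F
T  F  T  |     T        T           F                    T                 T           T              F                T                   T                      F                        T             F
T  F  F  |     F        T           F                    F                 T           F              T                F                   T                      F                        T             T
F  T  T  |     F        F           F                    F                 T           T              F                T                   T                      F                        T             T
F  T  F  |     T        F           F                    T                 T           F              T                F                   T                      F                        T             F
F  F  T  |     F        T           F                    F                 F           F              T                F                   F                      T                        F             F
F  F  F  |     T        T           F                    T                 F           F              T                F                   T                      F                        T             F
The formula is true on 2 of the 8 rows.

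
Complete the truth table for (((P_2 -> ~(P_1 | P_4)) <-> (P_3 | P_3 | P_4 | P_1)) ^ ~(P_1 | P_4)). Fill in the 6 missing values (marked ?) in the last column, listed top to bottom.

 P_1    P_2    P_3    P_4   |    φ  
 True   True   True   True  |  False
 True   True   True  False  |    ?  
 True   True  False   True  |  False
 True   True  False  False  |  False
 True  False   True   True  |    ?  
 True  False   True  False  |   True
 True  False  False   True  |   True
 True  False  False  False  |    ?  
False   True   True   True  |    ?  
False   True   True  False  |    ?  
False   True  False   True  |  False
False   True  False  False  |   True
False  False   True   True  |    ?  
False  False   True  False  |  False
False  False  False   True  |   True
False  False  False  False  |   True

Row P_1=True, P_2=True, P_3=True, P_4=False: ((P_2 -> ~(P_1 | P_4)) <-> (P_3 | P_3 | P_4 | P_1)) = False, ~(P_1 | P_4) = False, so the formula = False.
Row P_1=True, P_2=False, P_3=True, P_4=True: ((P_2 -> ~(P_1 | P_4)) <-> (P_3 | P_3 | P_4 | P_1)) = True, ~(P_1 | P_4) = False, so the formula = True.
Row P_1=True, P_2=False, P_3=False, P_4=False: ((P_2 -> ~(P_1 | P_4)) <-> (P_3 | P_3 | P_4 | P_1)) = True, ~(P_1 | P_4) = False, so the formula = True.
Row P_1=False, P_2=True, P_3=True, P_4=True: ((P_2 -> ~(P_1 | P_4)) <-> (P_3 | P_3 | P_4 | P_1)) = False, ~(P_1 | P_4) = False, so the formula = False.
Row P_1=False, P_2=True, P_3=True, P_4=False: ((P_2 -> ~(P_1 | P_4)) <-> (P_3 | P_3 | P_4 | P_1)) = True, ~(P_1 | P_4) = True, so the formula = False.
Row P_1=False, P_2=False, P_3=True, P_4=True: ((P_2 -> ~(P_1 | P_4)) <-> (P_3 | P_3 | P_4 | P_1)) = True, ~(P_1 | P_4) = False, so the formula = True.

False, True, True, False, False, True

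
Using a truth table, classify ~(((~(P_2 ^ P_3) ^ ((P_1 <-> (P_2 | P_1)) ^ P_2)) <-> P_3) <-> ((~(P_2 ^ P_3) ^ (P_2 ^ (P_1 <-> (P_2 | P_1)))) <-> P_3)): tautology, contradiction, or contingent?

contradiction

P_1 | P_2 | P_3 | φ
--- | --- | --- | -
 1  |  1  |  1  | 0
 1  |  1  |  0  | 0
 1  |  0  |  1  | 0
 1  |  0  |  0  | 0
 0  |  1  |  1  | 0
 0  |  1  |  0  | 0
 0  |  0  |  1  | 0
 0  |  0  |  0  | 0
Every row is 0, so the formula is a contradiction.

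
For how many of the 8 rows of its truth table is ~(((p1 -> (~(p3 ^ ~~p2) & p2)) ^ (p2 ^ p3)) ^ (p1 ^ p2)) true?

p1 | p2 | p3 | φ
-- | -- | -- | -
1  | 1  | 1  | 0
1  | 1  | 0  | 0
1  | 0  | 1  | 1
1  | 0  | 0  | 0
0  | 1  | 1  | 1
0  | 1  | 0  | 0
0  | 0  | 1  | 1
0  | 0  | 0  | 0
The formula is true on 3 of the 8 rows.

3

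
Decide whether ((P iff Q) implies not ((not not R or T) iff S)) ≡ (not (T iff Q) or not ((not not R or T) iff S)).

  P   |   Q   |   R   |   S   |   T   |   φ   |   ψ  
----- | ----- | ----- | ----- | ----- | ----- | -----
 True |  True |  True |  True |  True | False | False
 True |  True |  True |  True | False | False |  True
 True |  True |  True | False |  True |  True |  True
 True |  True |  True | False | False |  True |  True
 True |  True | False |  True |  True | False | False
 True |  True | False |  True | False |  True |  True
 True |  True | False | False |  True |  True |  True
 True |  True | False | False | False | False |  True
 True | False |  True |  True |  True |  True |  True
 True | False |  True |  True | False |  True | False
 True | False |  True | False |  True |  True |  True
 True | False |  True | False | False |  True |  True
 True | False | False |  True |  True |  True |  True
 True | False | False |  True | False |  True |  True
 True | False | False | False |  True |  True |  True
 True | False | False | False | False |  True | False
False |  True |  True |  True |  True |  True | False
False |  True |  True |  True | False |  True |  True
False |  True |  True | False |  True |  True |  True
False |  True |  True | False | False |  True |  True
False |  True | False |  True |  True |  True | False
False |  True | False |  True | False |  True |  True
False |  True | False | False |  True |  True |  True
False |  True | False | False | False |  True |  True
False | False |  True |  True |  True | False |  True
False | False |  True |  True | False | False | False
False | False |  True | False |  True |  True |  True
False | False |  True | False | False |  True |  True
False | False | False |  True |  True | False |  True
False | False | False |  True | False |  True |  True
False | False | False | False |  True |  True |  True
False | False | False | False | False | False | False
The columns differ at P=True, Q=True, R=True, S=True, T=False (φ=False, ψ=True), so they are not equivalent.

not equivalent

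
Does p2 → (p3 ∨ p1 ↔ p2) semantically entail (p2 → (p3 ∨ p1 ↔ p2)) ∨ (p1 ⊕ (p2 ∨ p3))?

yes

p1 | p2 | p3 | φ | ψ
-- | -- | -- | - | -
T  | T  | T  | T | T
T  | T  | F  | T | T
T  | F  | T  | T | T
T  | F  | F  | T | T
F  | T  | T  | T | T
F  | T  | F  | F | T
F  | F  | T  | T | T
F  | F  | F  | T | T
In every row where φ is true, ψ is also true, so φ ⊨ ψ.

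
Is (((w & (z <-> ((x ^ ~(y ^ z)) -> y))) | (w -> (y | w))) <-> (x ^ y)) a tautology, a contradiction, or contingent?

x | y | z | w || φ
T | T | T | T || F
T | T | T | F || F
T | T | F | T || F
T | T | F | F || F
T | F | T | T || T
T | F | T | F || T
T | F | F | T || T
T | F | F | F || T
F | T | T | T || T
F | T | T | F || T
F | T | F | T || T
F | T | F | F || T
F | F | T | T || F
F | F | T | F || F
F | F | F | T || F
F | F | F | F || F
8 of 16 rows are T, so the formula is contingent.

contingent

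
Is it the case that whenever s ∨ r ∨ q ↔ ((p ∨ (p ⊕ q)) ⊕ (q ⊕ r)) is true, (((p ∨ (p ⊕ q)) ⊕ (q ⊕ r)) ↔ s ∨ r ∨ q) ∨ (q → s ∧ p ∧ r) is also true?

p | q | r | s | φ | ψ
- | - | - | - | - | -
F | F | F | F | T | T
F | F | F | T | F | T
F | F | T | F | T | T
F | F | T | T | T | T
F | T | F | F | F | F
F | T | F | T | F | F
F | T | T | F | T | T
F | T | T | T | T | T
T | F | F | F | F | T
T | F | F | T | T | T
T | F | T | F | F | T
T | F | T | T | F | T
T | T | F | F | F | F
T | T | F | T | F | F
T | T | T | F | T | T
T | T | T | T | T | T
In every row where φ is true, ψ is also true, so φ ⊨ ψ.

yes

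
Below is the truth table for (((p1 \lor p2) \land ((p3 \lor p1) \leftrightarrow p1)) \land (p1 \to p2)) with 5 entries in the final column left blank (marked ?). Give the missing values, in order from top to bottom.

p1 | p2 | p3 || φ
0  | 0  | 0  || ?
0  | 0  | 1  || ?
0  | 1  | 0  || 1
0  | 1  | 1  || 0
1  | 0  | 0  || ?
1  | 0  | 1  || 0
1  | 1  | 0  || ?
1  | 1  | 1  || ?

Row p1=0, p2=0, p3=0: ((p1 \lor p2) \land ((p3 \lor p1) \leftrightarrow p1)) = 0, (p1 \to p2) = 1, so the formula = 0.
Row p1=0, p2=0, p3=1: ((p1 \lor p2) \land ((p3 \lor p1) \leftrightarrow p1)) = 0, (p1 \to p2) = 1, so the formula = 0.
Row p1=1, p2=0, p3=0: ((p1 \lor p2) \land ((p3 \lor p1) \leftrightarrow p1)) = 1, (p1 \to p2) = 0, so the formula = 0.
Row p1=1, p2=1, p3=0: ((p1 \lor p2) \land ((p3 \lor p1) \leftrightarrow p1)) = 1, (p1 \to p2) = 1, so the formula = 1.
Row p1=1, p2=1, p3=1: ((p1 \lor p2) \land ((p3 \lor p1) \leftrightarrow p1)) = 1, (p1 \to p2) = 1, so the formula = 1.

0, 0, 0, 1, 1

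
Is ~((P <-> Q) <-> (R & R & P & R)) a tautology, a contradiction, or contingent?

P | Q | R | φ
- | - | - | -
0 | 0 | 0 | 1
0 | 0 | 1 | 1
0 | 1 | 0 | 0
0 | 1 | 1 | 0
1 | 0 | 0 | 0
1 | 0 | 1 | 1
1 | 1 | 0 | 1
1 | 1 | 1 | 0
4 of 8 rows are 1, so the formula is contingent.

contingent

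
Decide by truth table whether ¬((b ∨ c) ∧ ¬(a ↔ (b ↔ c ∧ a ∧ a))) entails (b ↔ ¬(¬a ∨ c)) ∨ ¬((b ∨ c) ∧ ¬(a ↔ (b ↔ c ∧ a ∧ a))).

a  b  c  |  φ  ψ
1  1  1  |  1  1
1  1  0  |  0  1
1  0  1  |  0  1
1  0  0  |  1  1
0  1  1  |  1  1
0  1  0  |  1  1
0  0  1  |  0  1
0  0  0  |  1  1
In every row where φ is true, ψ is also true, so φ ⊨ ψ.

yes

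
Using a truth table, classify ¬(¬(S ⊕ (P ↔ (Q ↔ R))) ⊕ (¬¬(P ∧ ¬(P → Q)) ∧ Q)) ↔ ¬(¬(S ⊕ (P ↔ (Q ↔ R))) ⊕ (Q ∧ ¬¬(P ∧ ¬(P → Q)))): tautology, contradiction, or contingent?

tautology

P  Q  R  S  |  (Q ↔ R)  (P ↔ (Q ↔ R))  (S ⊕ (P ↔ (Q ↔ R)))  ¬(S ⊕ (P ↔ (Q ↔ R)))  (P → Q)  ¬(P → Q)  (P ∧ ¬(P → Q))  ¬(P ∧ ¬(P → Q))  ¬¬(P ∧ ¬(P → Q))  (¬¬(P ∧ ¬(P → Q)) ∧ Q)  (Q ∧ ¬¬(P ∧ ¬(P → Q)))  φ
0  0  0  0  |     1           0                 0                    1               1        0            0                1                0                    0                       0             1
0  0  0  1  |     1           0                 1                    0               1        0            0                1                0                    0                       0             1
0  0  1  0  |     0           1                 1                    0               1        0            0                1                0                    0                       0             1
0  0  1  1  |     0           1                 0                    1               1        0            0                1                0                    0                       0             1
0  1  0  0  |     0           1                 1                    0               1        0            0                1                0                    0                       0             1
0  1  0  1  |     0           1                 0                    1               1        0            0                1                0                    0                       0             1
0  1  1  0  |     1           0                 0                    1               1        0            0                1                0                    0                       0             1
0  1  1  1  |     1           0                 1                    0               1        0            0                1                0                    0                       0             1
1  0  0  0  |     1           1                 1                    0               0        1            1                0                1                    0                       0             1
1  0  0  1  |     1           1                 0                    1               0        1            1                0                1                    0                       0             1
1  0  1  0  |     0           0                 0                    1               0        1            1                0                1                    0                       0             1
1  0  1  1  |     0           0                 1                    0               0        1            1                0                1                    0                       0             1
1  1  0  0  |     0           0                 0                    1               1        0            0                1                0                    0                       0             1
1  1  0  1  |     0           0                 1                    0               1        0            0                1                0                    0                       0             1
1  1  1  0  |     1           1                 1                    0               1        0            0                1                0                    0                       0             1
1  1  1  1  |     1           1                 0                    1               1        0            0                1                0                    0                       0             1
Every row is 1, so the formula is a tautology.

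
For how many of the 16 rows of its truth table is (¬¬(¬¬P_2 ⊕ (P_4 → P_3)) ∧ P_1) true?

4

P_1  P_2  P_3  P_4  |  φ
 0    0    0    0   |  0
 0    0    0    1   |  0
 0    0    1    0   |  0
 0    0    1    1   |  0
 0    1    0    0   |  0
 0    1    0    1   |  0
 0    1    1    0   |  0
 0    1    1    1   |  0
 1    0    0    0   |  1
 1    0    0    1   |  0
 1    0    1    0   |  1
 1    0    1    1   |  1
 1    1    0    0   |  0
 1    1    0    1   |  1
 1    1    1    0   |  0
 1    1    1    1   |  0
The formula is true on 4 of the 16 rows.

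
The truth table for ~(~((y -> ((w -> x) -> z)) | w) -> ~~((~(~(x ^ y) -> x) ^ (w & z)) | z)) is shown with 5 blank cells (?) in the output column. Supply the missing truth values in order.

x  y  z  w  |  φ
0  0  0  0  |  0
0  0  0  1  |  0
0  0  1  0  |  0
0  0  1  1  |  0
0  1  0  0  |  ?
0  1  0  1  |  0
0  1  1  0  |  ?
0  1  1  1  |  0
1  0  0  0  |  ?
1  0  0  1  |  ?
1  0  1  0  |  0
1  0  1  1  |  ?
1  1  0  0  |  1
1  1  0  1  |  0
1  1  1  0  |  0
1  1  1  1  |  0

1, 0, 0, 0, 0

Row x=0, y=1, z=0, w=0: ~((y -> ((w -> x) -> z)) | w) = 1, ~~((~(~(x ^ y) -> x) ^ (w & z)) | z) = 0, (~((y -> ((w -> x) -> z)) | w) -> ~~((~(~(x ^ y) -> x) ^ (w & z)) | z)) = 0, so the formula = 1.
Row x=0, y=1, z=1, w=0: ~((y -> ((w -> x) -> z)) | w) = 0, ~~((~(~(x ^ y) -> x) ^ (w & z)) | z) = 1, (~((y -> ((w -> x) -> z)) | w) -> ~~((~(~(x ^ y) -> x) ^ (w & z)) | z)) = 1, so the formula = 0.
Row x=1, y=0, z=0, w=0: ~((y -> ((w -> x) -> z)) | w) = 0, ~~((~(~(x ^ y) -> x) ^ (w & z)) | z) = 0, (~((y -> ((w -> x) -> z)) | w) -> ~~((~(~(x ^ y) -> x) ^ (w & z)) | z)) = 1, so the formula = 0.
Row x=1, y=0, z=0, w=1: ~((y -> ((w -> x) -> z)) | w) = 0, ~~((~(~(x ^ y) -> x) ^ (w & z)) | z) = 0, (~((y -> ((w -> x) -> z)) | w) -> ~~((~(~(x ^ y) -> x) ^ (w & z)) | z)) = 1, so the formula = 0.
Row x=1, y=0, z=1, w=1: ~((y -> ((w -> x) -> z)) | w) = 0, ~~((~(~(x ^ y) -> x) ^ (w & z)) | z) = 1, (~((y -> ((w -> x) -> z)) | w) -> ~~((~(~(x ^ y) -> x) ^ (w & z)) | z)) = 1, so the formula = 0.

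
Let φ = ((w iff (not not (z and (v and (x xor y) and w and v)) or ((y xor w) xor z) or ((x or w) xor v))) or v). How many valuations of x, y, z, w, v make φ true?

26

x | y | z | w | v || φ
T | T | T | T | T || T
T | T | T | T | F || T
T | T | T | F | T || T
T | T | T | F | F || F
T | T | F | T | T || T
T | T | F | T | F || T
T | T | F | F | T || T
T | T | F | F | F || F
T | F | T | T | T || T
T | F | T | T | F || T
T | F | T | F | T || T
T | F | T | F | F || F
T | F | F | T | T || T
T | F | F | T | F || T
T | F | F | F | T || T
T | F | F | F | F || F
F | T | T | T | T || T
F | T | T | T | F || T
F | T | T | F | T || T
F | T | T | F | F || T
F | T | F | T | T || T
F | T | F | T | F || T
F | T | F | F | T || T
F | T | F | F | F || F
F | F | T | T | T || T
F | F | T | T | F || T
F | F | T | F | T || T
F | F | T | F | F || F
F | F | F | T | T || T
F | F | F | T | F || T
F | F | F | F | T || T
F | F | F | F | F || T
The formula is true on 26 of the 32 rows.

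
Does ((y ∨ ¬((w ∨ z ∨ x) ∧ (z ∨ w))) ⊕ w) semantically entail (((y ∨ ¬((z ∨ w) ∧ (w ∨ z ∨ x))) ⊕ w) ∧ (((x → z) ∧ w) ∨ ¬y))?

x  y  z  w  |  φ  ψ
T  T  T  T  |  F  F
T  T  T  F  |  T  F
T  T  F  T  |  F  F
T  T  F  F  |  T  F
T  F  T  T  |  T  T
T  F  T  F  |  F  F
T  F  F  T  |  T  T
T  F  F  F  |  T  T
F  T  T  T  |  F  F
F  T  T  F  |  T  F
F  T  F  T  |  F  F
F  T  F  F  |  T  F
F  F  T  T  |  T  T
F  F  T  F  |  F  F
F  F  F  T  |  T  T
F  F  F  F  |  T  T
At x=T, y=T, z=T, w=F we have φ true but ψ false, so φ does not entail ψ.

no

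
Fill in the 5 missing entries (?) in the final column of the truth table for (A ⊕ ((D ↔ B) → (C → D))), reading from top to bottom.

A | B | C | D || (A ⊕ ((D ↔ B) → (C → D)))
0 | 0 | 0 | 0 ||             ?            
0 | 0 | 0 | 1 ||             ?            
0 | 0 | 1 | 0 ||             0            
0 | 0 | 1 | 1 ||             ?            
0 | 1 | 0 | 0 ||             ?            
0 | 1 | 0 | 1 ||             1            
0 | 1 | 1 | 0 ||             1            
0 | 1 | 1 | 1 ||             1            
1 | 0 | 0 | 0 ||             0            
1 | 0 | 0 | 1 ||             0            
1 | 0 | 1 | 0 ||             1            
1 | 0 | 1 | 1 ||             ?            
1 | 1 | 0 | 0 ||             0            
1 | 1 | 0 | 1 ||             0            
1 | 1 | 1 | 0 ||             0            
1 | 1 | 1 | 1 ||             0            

Row A=0, B=0, C=0, D=0: ((D ↔ B) → (C → D)) = 1, so (A ⊕ ((D ↔ B) → (C → D))) = 1.
Row A=0, B=0, C=0, D=1: ((D ↔ B) → (C → D)) = 1, so (A ⊕ ((D ↔ B) → (C → D))) = 1.
Row A=0, B=0, C=1, D=1: ((D ↔ B) → (C → D)) = 1, so (A ⊕ ((D ↔ B) → (C → D))) = 1.
Row A=0, B=1, C=0, D=0: ((D ↔ B) → (C → D)) = 1, so (A ⊕ ((D ↔ B) → (C → D))) = 1.
Row A=1, B=0, C=1, D=1: ((D ↔ B) → (C → D)) = 1, so (A ⊕ ((D ↔ B) → (C → D))) = 0.

1, 1, 1, 1, 0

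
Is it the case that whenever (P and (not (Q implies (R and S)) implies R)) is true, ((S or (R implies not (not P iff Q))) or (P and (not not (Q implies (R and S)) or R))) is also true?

P | Q | R | S || φ | ψ
T | T | T | T || T | T
T | T | T | F || T | T
T | T | F | T || F | T
T | T | F | F || F | T
T | F | T | T || T | T
T | F | T | F || T | T
T | F | F | T || T | T
T | F | F | F || T | T
F | T | T | T || F | T
F | T | T | F || F | F
F | T | F | T || F | T
F | T | F | F || F | T
F | F | T | T || F | T
F | F | T | F || F | T
F | F | F | T || F | T
F | F | F | F || F | T
In every row where φ is true, ψ is also true, so φ ⊨ ψ.

yes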